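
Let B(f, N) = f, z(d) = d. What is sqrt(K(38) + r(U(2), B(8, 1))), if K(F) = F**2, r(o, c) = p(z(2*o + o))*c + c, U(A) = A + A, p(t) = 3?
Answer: 6*sqrt(41) ≈ 38.419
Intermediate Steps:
U(A) = 2*A
r(o, c) = 4*c (r(o, c) = 3*c + c = 4*c)
sqrt(K(38) + r(U(2), B(8, 1))) = sqrt(38**2 + 4*8) = sqrt(1444 + 32) = sqrt(1476) = 6*sqrt(41)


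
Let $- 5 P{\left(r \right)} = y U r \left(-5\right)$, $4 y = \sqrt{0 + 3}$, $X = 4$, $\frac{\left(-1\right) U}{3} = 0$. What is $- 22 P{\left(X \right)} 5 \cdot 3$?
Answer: $0$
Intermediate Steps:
$U = 0$ ($U = \left(-3\right) 0 = 0$)
$y = \frac{\sqrt{3}}{4}$ ($y = \frac{\sqrt{0 + 3}}{4} = \frac{\sqrt{3}}{4} \approx 0.43301$)
$P{\left(r \right)} = 0$ ($P{\left(r \right)} = - \frac{\frac{\sqrt{3}}{4} \cdot 0 r \left(-5\right)}{5} = - \frac{\frac{\sqrt{3}}{4} \cdot 0 \left(-5\right)}{5} = - \frac{\frac{\sqrt{3}}{4} \cdot 0}{5} = \left(- \frac{1}{5}\right) 0 = 0$)
$- 22 P{\left(X \right)} 5 \cdot 3 = \left(-22\right) 0 \cdot 5 \cdot 3 = 0 \cdot 15 = 0$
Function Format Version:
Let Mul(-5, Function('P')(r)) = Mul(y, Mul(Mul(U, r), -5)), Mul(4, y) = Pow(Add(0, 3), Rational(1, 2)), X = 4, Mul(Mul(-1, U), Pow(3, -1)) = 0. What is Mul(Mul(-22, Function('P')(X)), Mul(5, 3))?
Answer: 0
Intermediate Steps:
U = 0 (U = Mul(-3, 0) = 0)
y = Mul(Rational(1, 4), Pow(3, Rational(1, 2))) (y = Mul(Rational(1, 4), Pow(Add(0, 3), Rational(1, 2))) = Mul(Rational(1, 4), Pow(3, Rational(1, 2))) ≈ 0.43301)
Function('P')(r) = 0 (Function('P')(r) = Mul(Rational(-1, 5), Mul(Mul(Rational(1, 4), Pow(3, Rational(1, 2))), Mul(Mul(0, r), -5))) = Mul(Rational(-1, 5), Mul(Mul(Rational(1, 4), Pow(3, Rational(1, 2))), Mul(0, -5))) = Mul(Rational(-1, 5), Mul(Mul(Rational(1, 4), Pow(3, Rational(1, 2))), 0)) = Mul(Rational(-1, 5), 0) = 0)
Mul(Mul(-22, Function('P')(X)), Mul(5, 3)) = Mul(Mul(-22, 0), Mul(5, 3)) = Mul(0, 15) = 0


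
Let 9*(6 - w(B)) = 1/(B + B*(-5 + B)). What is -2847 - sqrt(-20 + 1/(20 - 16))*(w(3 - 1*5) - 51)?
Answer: -2847 + 4861*I*sqrt(79)/216 ≈ -2847.0 + 200.03*I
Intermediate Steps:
w(B) = 6 - 1/(9*(B + B*(-5 + B)))
-2847 - sqrt(-20 + 1/(20 - 16))*(w(3 - 1*5) - 51) = -2847 - sqrt(-20 + 1/(20 - 16))*((-1 - 216*(3 - 1*5) + 54*(3 - 1*5)**2)/(9*(3 - 1*5)*(-4 + (3 - 1*5))) - 51) = -2847 - sqrt(-20 + 1/4)*((-1 - 216*(3 - 5) + 54*(3 - 5)**2)/(9*(3 - 5)*(-4 + (3 - 5))) - 51) = -2847 - sqrt(-20 + 1/4)*((1/9)*(-1 - 216*(-2) + 54*(-2)**2)/(-2*(-4 - 2)) - 51) = -2847 - sqrt(-79/4)*((1/9)*(-1/2)*(-1 + 432 + 54*4)/(-6) - 51) = -2847 - I*sqrt(79)/2*((1/9)*(-1/2)*(-1/6)*(-1 + 432 + 216) - 51) = -2847 - I*sqrt(79)/2*((1/9)*(-1/2)*(-1/6)*647 - 51) = -2847 - I*sqrt(79)/2*(647/108 - 51) = -2847 - I*sqrt(79)/2*(-4861)/108 = -2847 - (-4861)*I*sqrt(79)/216 = -2847 + 4861*I*sqrt(79)/216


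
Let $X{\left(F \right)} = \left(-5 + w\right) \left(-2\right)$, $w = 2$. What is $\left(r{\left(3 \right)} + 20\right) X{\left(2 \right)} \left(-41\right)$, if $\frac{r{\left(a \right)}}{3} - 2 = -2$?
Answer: $-4920$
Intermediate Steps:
$r{\left(a \right)} = 0$ ($r{\left(a \right)} = 6 + 3 \left(-2\right) = 6 - 6 = 0$)
$X{\left(F \right)} = 6$ ($X{\left(F \right)} = \left(-5 + 2\right) \left(-2\right) = \left(-3\right) \left(-2\right) = 6$)
$\left(r{\left(3 \right)} + 20\right) X{\left(2 \right)} \left(-41\right) = \left(0 + 20\right) 6 \left(-41\right) = 20 \cdot 6 \left(-41\right) = 120 \left(-41\right) = -4920$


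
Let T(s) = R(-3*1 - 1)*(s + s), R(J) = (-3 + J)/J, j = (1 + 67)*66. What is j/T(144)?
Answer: 187/21 ≈ 8.9048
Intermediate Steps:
j = 4488 (j = 68*66 = 4488)
R(J) = (-3 + J)/J
T(s) = 7*s/2 (T(s) = ((-3 + (-3*1 - 1))/(-3*1 - 1))*(s + s) = ((-3 + (-3 - 1))/(-3 - 1))*(2*s) = ((-3 - 4)/(-4))*(2*s) = (-¼*(-7))*(2*s) = 7*(2*s)/4 = 7*s/2)
j/T(144) = 4488/(((7/2)*144)) = 4488/504 = 4488*(1/504) = 187/21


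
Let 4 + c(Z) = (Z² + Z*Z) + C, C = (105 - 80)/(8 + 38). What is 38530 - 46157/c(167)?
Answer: 98851562148/2565629 ≈ 38529.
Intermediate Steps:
C = 25/46 ≈ 0.54348
c(Z) = -159/46 + 2*Z² (c(Z) = -4 + ((Z² + Z*Z) + 25/46) = -4 + ((Z² + Z²) + 25/46) = -4 + (2*Z² + 25/46) = -4 + (25/46 + 2*Z²) = -159/46 + 2*Z²)
38530 - 46157/c(167) = 38530 - 46157/(-159/46 + 2*167²) = 38530 - 46157/(-159/46 + 2*27889) = 38530 - 46157/(-159/46 + 55778) = 38530 - 46157/2565629/46 = 38530 - 46157*46/2565629 = 38530 - 2123222/2565629 = 98851562148/2565629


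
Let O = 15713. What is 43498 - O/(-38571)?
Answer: 1677777071/38571 ≈ 43498.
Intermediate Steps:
43498 - O/(-38571) = 43498 - 15713/(-38571) = 43498 - 15713*(-1)/38571 = 43498 - 1*(-15713/38571) = 43498 + 15713/38571 = 1677777071/38571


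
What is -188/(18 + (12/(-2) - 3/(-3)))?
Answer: -188/13 ≈ -14.462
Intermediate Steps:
-188/(18 + (12/(-2) - 3/(-3))) = -188/(18 + (12*(-½) - 3*(-⅓))) = -188/(18 + (-6 + 1)) = -188/(18 - 5) = -188/13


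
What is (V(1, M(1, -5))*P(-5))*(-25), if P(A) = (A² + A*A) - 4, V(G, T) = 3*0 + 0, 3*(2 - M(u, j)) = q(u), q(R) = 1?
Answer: 0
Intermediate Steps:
M(u, j) = 5/3 (M(u, j) = 2 - ⅓*1 = 2 - ⅓ = 5/3)
V(G, T) = 0 (V(G, T) = 0 + 0 = 0)
P(A) = -4 + 2*A² (P(A) = (A² + A²) - 4 = 2*A² - 4 = -4 + 2*A²)
(V(1, M(1, -5))*P(-5))*(-25) = (0*(-4 + 2*(-5)²))*(-25) = (0*(-4 + 2*25))*(-25) = (0*(-4 + 50))*(-25) = (0*46)*(-25) = 0*(-25) = 0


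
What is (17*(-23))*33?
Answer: -12903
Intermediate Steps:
(17*(-23))*33 = -391*33 = -12903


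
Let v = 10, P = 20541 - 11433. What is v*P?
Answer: 91080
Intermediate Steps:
P = 9108
v*P = 10*9108 = 91080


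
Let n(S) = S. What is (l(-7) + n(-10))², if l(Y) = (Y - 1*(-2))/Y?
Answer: 4225/49 ≈ 86.224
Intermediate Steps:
l(Y) = (2 + Y)/Y (l(Y) = (Y + 2)/Y = (2 + Y)/Y)
(l(-7) + n(-10))² = ((2 - 7)/(-7) - 10)² = (-⅐*(-5) - 10)² = (5/7 - 10)² = (-65/7)² = 4225/49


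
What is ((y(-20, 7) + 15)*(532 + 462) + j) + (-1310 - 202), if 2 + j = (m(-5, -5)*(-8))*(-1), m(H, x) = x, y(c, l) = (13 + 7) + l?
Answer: 40194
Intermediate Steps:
y(c, l) = 20 + l
j = -42 (j = -2 - 5*(-8)*(-1) = -2 + 40*(-1) = -2 - 40 = -42)
((y(-20, 7) + 15)*(532 + 462) + j) + (-1310 - 202) = (((20 + 7) + 15)*(532 + 462) - 42) + (-1310 - 202) = ((27 + 15)*994 - 42) - 1512 = (42*994 - 42) - 1512 = (41748 - 42) - 1512 = 41706 - 1512 = 40194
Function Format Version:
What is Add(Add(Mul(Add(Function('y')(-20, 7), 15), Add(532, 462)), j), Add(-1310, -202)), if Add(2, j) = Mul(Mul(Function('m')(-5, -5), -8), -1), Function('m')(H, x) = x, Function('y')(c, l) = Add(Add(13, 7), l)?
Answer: 40194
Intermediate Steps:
Function('y')(c, l) = Add(20, l)
j = -42 (j = Add(-2, Mul(Mul(-5, -8), -1)) = Add(-2, Mul(40, -1)) = Add(-2, -40) = -42)
Add(Add(Mul(Add(Function('y')(-20, 7), 15), Add(532, 462)), j), Add(-1310, -202)) = Add(Add(Mul(Add(Add(20, 7), 15), Add(532, 462)), -42), Add(-1310, -202)) = Add(Add(Mul(Add(27, 15), 994), -42), -1512) = Add(Add(Mul(42, 994), -42), -1512) = Add(Add(41748, -42), -1512) = Add(41706, -1512) = 40194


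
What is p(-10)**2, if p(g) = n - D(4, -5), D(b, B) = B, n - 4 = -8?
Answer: 1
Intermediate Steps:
n = -4 (n = 4 - 8 = -4)
p(g) = 1 (p(g) = -4 - 1*(-5) = -4 + 5 = 1)
p(-10)**2 = 1**2 = 1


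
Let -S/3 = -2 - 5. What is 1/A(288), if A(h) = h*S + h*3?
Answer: 1/6912 ≈ 0.00014468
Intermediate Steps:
S = 21 (S = -3*(-2 - 5) = -3*(-7) = 21)
A(h) = 24*h (A(h) = h*21 + h*3 = 21*h + 3*h = 24*h)
1/A(288) = 1/(24*288) = 1/6912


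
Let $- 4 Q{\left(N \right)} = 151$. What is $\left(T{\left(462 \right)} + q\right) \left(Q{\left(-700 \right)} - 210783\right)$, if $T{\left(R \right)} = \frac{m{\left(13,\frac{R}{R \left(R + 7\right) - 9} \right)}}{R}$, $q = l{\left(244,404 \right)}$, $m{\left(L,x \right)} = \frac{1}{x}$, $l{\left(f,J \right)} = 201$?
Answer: $- \frac{1731497443399}{40656} \approx -4.2589 \cdot 10^{7}$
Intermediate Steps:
$Q{\left(N \right)} = - \frac{151}{4}$ ($Q{\left(N \right)} = \left(- \frac{1}{4}\right) 151 = - \frac{151}{4}$)
$q = 201$
$T{\left(R \right)} = \frac{-9 + R \left(7 + R\right)}{R^{2}}$ ($T{\left(R \right)} = \frac{1}{\frac{R}{R \left(R + 7\right) - 9} R} = \frac{1}{\frac{R}{R \left(7 + R\right) - 9} R} = \frac{1}{\frac{R}{-9 + R \left(7 + R\right)} R} = \frac{\frac{1}{R} \left(-9 + R \left(7 + R\right)\right)}{R} = \frac{-9 + R \left(7 + R\right)}{R^{2}}$)
$\left(T{\left(462 \right)} + q\right) \left(Q{\left(-700 \right)} - 210783\right) = \left(\left(1 - \frac{9}{213444} + \frac{7}{462}\right) + 201\right) \left(- \frac{151}{4} - 210783\right) = \left(\left(1 - \frac{1}{23716} + 7 \cdot \frac{1}{462}\right) + 201\right) \left(- \frac{843283}{4}\right) = \left(\left(1 - \frac{1}{23716} + \frac{1}{66}\right) + 201\right) \left(- \frac{843283}{4}\right) = \left(\frac{72223}{71148} + 201\right) \left(- \frac{843283}{4}\right) = \frac{14372971}{71148} \left(- \frac{843283}{4}\right) = - \frac{1731497443399}{40656}$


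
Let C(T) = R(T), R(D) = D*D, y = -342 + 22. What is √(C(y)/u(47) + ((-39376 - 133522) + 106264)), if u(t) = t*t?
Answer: I*√147092106/47 ≈ 258.05*I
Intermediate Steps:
u(t) = t²
y = -320
R(D) = D²
C(T) = T²
√(C(y)/u(47) + ((-39376 - 133522) + 106264)) = √((-320)²/(47²) + ((-39376 - 133522) + 106264)) = √(102400/2209 + (-172898 + 106264)) = √(102400*(1/2209) - 66634) = √(102400/2209 - 66634) = √(-147092106/2209) = I*√147092106/47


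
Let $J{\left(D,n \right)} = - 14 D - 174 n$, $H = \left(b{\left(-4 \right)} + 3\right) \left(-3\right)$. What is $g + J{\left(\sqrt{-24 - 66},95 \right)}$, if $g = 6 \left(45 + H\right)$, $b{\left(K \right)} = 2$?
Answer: $-16350 - 42 i \sqrt{10} \approx -16350.0 - 132.82 i$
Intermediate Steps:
$H = -15$ ($H = \left(2 + 3\right) \left(-3\right) = 5 \left(-3\right) = -15$)
$J{\left(D,n \right)} = - 174 n - 14 D$
$g = 180$ ($g = 6 \left(45 - 15\right) = 6 \cdot 30 = 180$)
$g + J{\left(\sqrt{-24 - 66},95 \right)} = 180 - \left(16530 + 14 \sqrt{-24 - 66}\right) = 180 - \left(16530 + 14 \sqrt{-90}\right) = 180 - \left(16530 + 14 \cdot 3 i \sqrt{10}\right) = 180 - \left(16530 + 42 i \sqrt{10}\right) = -16350 - 42 i \sqrt{10}$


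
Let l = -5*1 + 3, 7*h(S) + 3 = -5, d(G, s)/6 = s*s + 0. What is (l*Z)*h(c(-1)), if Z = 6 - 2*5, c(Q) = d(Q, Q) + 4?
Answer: -64/7 ≈ -9.1429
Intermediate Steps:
d(G, s) = 6*s² (d(G, s) = 6*(s*s + 0) = 6*(s² + 0) = 6*s²)
c(Q) = 4 + 6*Q² (c(Q) = 6*Q² + 4 = 4 + 6*Q²)
h(S) = -8/7 (h(S) = -3/7 + (⅐)*(-5) = -3/7 - 5/7 = -8/7)
l = -2 (l = -5 + 3 = -2)
Z = -4 (Z = 6 - 10 = -4)
(l*Z)*h(c(-1)) = -2*(-4)*(-8/7) = 8*(-8/7) = -64/7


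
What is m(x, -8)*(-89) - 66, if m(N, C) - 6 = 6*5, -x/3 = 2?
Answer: -3270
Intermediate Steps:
x = -6 (x = -3*2 = -6)
m(N, C) = 36 (m(N, C) = 6 + 6*5 = 6 + 30 = 36)
m(x, -8)*(-89) - 66 = 36*(-89) - 66 = -3204 - 66 = -3270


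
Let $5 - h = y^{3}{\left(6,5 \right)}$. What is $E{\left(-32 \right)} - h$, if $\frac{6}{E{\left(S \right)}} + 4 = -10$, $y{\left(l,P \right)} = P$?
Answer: $\frac{837}{7} \approx 119.57$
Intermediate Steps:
$h = -120$ ($h = 5 - 5^{3} = 5 - 125 = -120$)
$E{\left(S \right)} = - \frac{3}{7}$ ($E{\left(S \right)} = \frac{6}{-4 - 10} = \frac{6}{-14} = 6 \left(- \frac{1}{14}\right) = - \frac{3}{7}$)
$E{\left(-32 \right)} - h = - \frac{3}{7} - -120 = - \frac{3}{7} + 120 = \frac{837}{7}$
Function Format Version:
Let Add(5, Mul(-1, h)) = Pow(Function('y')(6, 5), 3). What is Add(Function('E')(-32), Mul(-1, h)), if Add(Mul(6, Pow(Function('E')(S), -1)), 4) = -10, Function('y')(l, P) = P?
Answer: Rational(837, 7) ≈ 119.57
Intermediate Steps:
h = -120 (h = Add(5, Mul(-1, Pow(5, 3))) = Add(5, Mul(-1, 125)) = Add(5, -125) = -120)
Function('E')(S) = Rational(-3, 7) (Function('E')(S) = Mul(6, Pow(Add(-4, -10), -1)) = Mul(6, Pow(-14, -1)) = Mul(6, Rational(-1, 14)) = Rational(-3, 7))
Add(Function('E')(-32), Mul(-1, h)) = Add(Rational(-3, 7), Mul(-1, -120)) = Add(Rational(-3, 7), 120) = Rational(837, 7)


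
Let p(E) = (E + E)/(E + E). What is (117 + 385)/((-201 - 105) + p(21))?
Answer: -502/305 ≈ -1.6459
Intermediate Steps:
p(E) = 1 (p(E) = (2*E)/((2*E)) = (2*E)*(1/(2*E)) = 1)
(117 + 385)/((-201 - 105) + p(21)) = (117 + 385)/((-201 - 105) + 1) = 502/(-306 + 1) = 502/(-305) = 502*(-1/305) = -502/305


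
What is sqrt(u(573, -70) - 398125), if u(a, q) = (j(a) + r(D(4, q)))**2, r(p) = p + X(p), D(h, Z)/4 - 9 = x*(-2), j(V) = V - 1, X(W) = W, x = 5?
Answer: I*sqrt(80029) ≈ 282.89*I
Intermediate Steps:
j(V) = -1 + V
D(h, Z) = -4 (D(h, Z) = 36 + 4*(5*(-2)) = 36 + 4*(-10) = 36 - 40 = -4)
r(p) = 2*p (r(p) = p + p = 2*p)
u(a, q) = (-9 + a)**2 (u(a, q) = ((-1 + a) + 2*(-4))**2 = ((-1 + a) - 8)**2 = (-9 + a)**2)
sqrt(u(573, -70) - 398125) = sqrt((-9 + 573)**2 - 398125) = sqrt(564**2 - 398125) = sqrt(318096 - 398125) = sqrt(-80029) = I*sqrt(80029)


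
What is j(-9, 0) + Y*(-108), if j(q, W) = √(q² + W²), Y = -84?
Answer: 9081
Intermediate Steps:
j(q, W) = √(W² + q²)
j(-9, 0) + Y*(-108) = √(0² + (-9)²) - 84*(-108) = √(0 + 81) + 9072 = √81 + 9072 = 9 + 9072 = 9081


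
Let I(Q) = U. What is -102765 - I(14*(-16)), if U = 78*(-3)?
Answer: -102531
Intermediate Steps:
U = -234
I(Q) = -234
-102765 - I(14*(-16)) = -102765 - 1*(-234) = -102765 + 234 = -102531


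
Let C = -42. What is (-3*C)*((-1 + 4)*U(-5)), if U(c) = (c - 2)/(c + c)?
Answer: 1323/5 ≈ 264.60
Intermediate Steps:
U(c) = (-2 + c)/(2*c) (U(c) = (-2 + c)/((2*c)) = (-2 + c)*(1/(2*c)) = (-2 + c)/(2*c))
(-3*C)*((-1 + 4)*U(-5)) = (-3*(-42))*((-1 + 4)*((1/2)*(-2 - 5)/(-5))) = 126*(3*((1/2)*(-1/5)*(-7))) = 126*(3*(7/10)) = 126*(21/10) = 1323/5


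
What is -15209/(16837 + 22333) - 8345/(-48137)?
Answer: -405241983/1885526290 ≈ -0.21492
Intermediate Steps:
-15209/(16837 + 22333) - 8345/(-48137) = -15209/39170 - 8345*(-1/48137) = -15209*1/39170 + 8345/48137 = -15209/39170 + 8345/48137 = -405241983/1885526290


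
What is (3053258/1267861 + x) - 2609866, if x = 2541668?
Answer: -86462531220/1267861 ≈ -68196.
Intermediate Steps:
(3053258/1267861 + x) - 2609866 = (3053258/1267861 + 2541668) - 2609866 = 3222484785406/1267861 - 2609866 = -86462531220/1267861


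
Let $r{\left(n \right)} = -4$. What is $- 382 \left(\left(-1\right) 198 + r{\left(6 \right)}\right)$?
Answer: $77164$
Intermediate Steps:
$- 382 \left(\left(-1\right) 198 + r{\left(6 \right)}\right) = - 382 \left(\left(-1\right) 198 - 4\right) = - 382 \left(-198 - 4\right) = \left(-382\right) \left(-202\right) = 77164$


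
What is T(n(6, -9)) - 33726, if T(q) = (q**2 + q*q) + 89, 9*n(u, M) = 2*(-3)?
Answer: -302725/9 ≈ -33636.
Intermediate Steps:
n(u, M) = -2/3 (n(u, M) = (2*(-3))/9 = (1/9)*(-6) = -2/3)
T(q) = 89 + 2*q**2 (T(q) = (q**2 + q**2) + 89 = 2*q**2 + 89 = 89 + 2*q**2)
T(n(6, -9)) - 33726 = (89 + 2*(-2/3)**2) - 33726 = (89 + 2*(4/9)) - 33726 = (89 + 8/9) - 33726 = 809/9 - 33726 = -302725/9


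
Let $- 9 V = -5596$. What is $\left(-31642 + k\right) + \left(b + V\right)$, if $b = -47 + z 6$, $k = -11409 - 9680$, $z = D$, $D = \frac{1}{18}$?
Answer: $- \frac{469403}{9} \approx -52156.0$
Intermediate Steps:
$V = \frac{5596}{9}$ ($V = \left(- \frac{1}{9}\right) \left(-5596\right) = \frac{5596}{9} \approx 621.78$)
$D = \frac{1}{18} \approx 0.055556$
$z = \frac{1}{18} \approx 0.055556$
$k = -21089$
$b = - \frac{140}{3}$ ($b = -47 + \frac{1}{18} \cdot 6 = -47 + \frac{1}{3} = - \frac{140}{3} \approx -46.667$)
$\left(-31642 + k\right) + \left(b + V\right) = \left(-31642 - 21089\right) + \left(- \frac{140}{3} + \frac{5596}{9}\right) = -52731 + \frac{5176}{9} = - \frac{469403}{9}$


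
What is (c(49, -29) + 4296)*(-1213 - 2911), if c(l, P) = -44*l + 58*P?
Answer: -1888792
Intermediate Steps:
(c(49, -29) + 4296)*(-1213 - 2911) = ((-44*49 + 58*(-29)) + 4296)*(-1213 - 2911) = ((-2156 - 1682) + 4296)*(-4124) = (-3838 + 4296)*(-4124) = 458*(-4124) = -1888792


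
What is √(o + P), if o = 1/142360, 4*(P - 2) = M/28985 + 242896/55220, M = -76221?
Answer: √216509594405028037490/9415476860 ≈ 1.5628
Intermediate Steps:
P = 6461087/2645540 (P = 2 + (-76221/28985 + 242896/55220)/4 = 2 + (-76221*1/28985 + 242896*(1/55220))/4 = 2 + (-76221/28985 + 60724/13805)/4 = 2 + (¼)*(1170007/661385) = 2 + 1170007/2645540 = 6461087/2645540 ≈ 2.4423)
o = 1/142360 ≈ 7.0244e-6
√(o + P) = √(1/142360 + 6461087/2645540) = √(45990149543/18830953720) = √216509594405028037490/9415476860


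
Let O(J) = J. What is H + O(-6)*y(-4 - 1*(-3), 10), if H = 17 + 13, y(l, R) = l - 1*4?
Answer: 60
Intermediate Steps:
y(l, R) = -4 + l (y(l, R) = l - 4 = -4 + l)
H = 30
H + O(-6)*y(-4 - 1*(-3), 10) = 30 - 6*(-4 + (-4 - 1*(-3))) = 30 - 6*(-4 + (-4 + 3)) = 30 - 6*(-4 - 1) = 30 - 6*(-5) = 30 + 30 = 60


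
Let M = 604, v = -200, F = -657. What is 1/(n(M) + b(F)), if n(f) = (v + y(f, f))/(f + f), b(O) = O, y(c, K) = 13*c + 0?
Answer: -302/196501 ≈ -0.0015369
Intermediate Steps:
y(c, K) = 13*c
n(f) = (-200 + 13*f)/(2*f) (n(f) = (-200 + 13*f)/(f + f) = (-200 + 13*f)/((2*f)) = (-200 + 13*f)*(1/(2*f)) = (-200 + 13*f)/(2*f))
1/(n(M) + b(F)) = 1/((13/2 - 100/604) - 657) = 1/((13/2 - 100*1/604) - 657) = 1/((13/2 - 25/151) - 657) = 1/(1913/302 - 657) = 1/(-196501/302) = -302/196501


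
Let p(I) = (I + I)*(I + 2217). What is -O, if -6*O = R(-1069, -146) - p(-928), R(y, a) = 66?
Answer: 1196225/3 ≈ 3.9874e+5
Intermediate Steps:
p(I) = 2*I*(2217 + I) (p(I) = (2*I)*(2217 + I) = 2*I*(2217 + I))
O = -1196225/3 (O = -(66 - 2*(-928)*(2217 - 928))/6 = -(66 - 2*(-928)*1289)/6 = -(66 - 1*(-2392384))/6 = -(66 + 2392384)/6 = -1/6*2392450 = -1196225/3 ≈ -3.9874e+5)
-O = -1*(-1196225/3) = 1196225/3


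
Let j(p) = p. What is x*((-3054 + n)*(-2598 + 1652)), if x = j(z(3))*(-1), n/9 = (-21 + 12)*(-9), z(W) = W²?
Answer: -19795050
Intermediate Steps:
n = 729 (n = 9*((-21 + 12)*(-9)) = 9*(-9*(-9)) = 9*81 = 729)
x = -9 (x = 3²*(-1) = 9*(-1) = -9)
x*((-3054 + n)*(-2598 + 1652)) = -9*(-3054 + 729)*(-2598 + 1652) = -(-20925)*(-946) = -9*2199450 = -19795050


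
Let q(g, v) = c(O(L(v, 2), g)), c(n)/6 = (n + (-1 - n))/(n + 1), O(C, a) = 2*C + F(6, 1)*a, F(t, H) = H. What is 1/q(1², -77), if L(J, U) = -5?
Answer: 4/3 ≈ 1.3333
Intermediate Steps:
O(C, a) = a + 2*C (O(C, a) = 2*C + 1*a = 2*C + a = a + 2*C)
c(n) = -6/(1 + n) (c(n) = 6*((n + (-1 - n))/(n + 1)) = 6*(-1/(1 + n)) = -6/(1 + n))
q(g, v) = -6/(-9 + g) (q(g, v) = -6/(1 + (g + 2*(-5))) = -6/(1 + (g - 10)) = -6/(1 + (-10 + g)) = -6/(-9 + g))
1/q(1², -77) = 1/(-6/(-9 + 1²)) = 1/(-6/(-9 + 1)) = 1/(-6/(-8)) = 1/(-6*(-⅛)) = 1/(¾) = 4/3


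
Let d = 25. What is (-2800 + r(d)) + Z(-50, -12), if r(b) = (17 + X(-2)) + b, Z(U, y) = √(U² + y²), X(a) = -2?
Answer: -2760 + 2*√661 ≈ -2708.6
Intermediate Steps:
r(b) = 15 + b (r(b) = (17 - 2) + b = 15 + b)
(-2800 + r(d)) + Z(-50, -12) = (-2800 + (15 + 25)) + √((-50)² + (-12)²) = (-2800 + 40) + √(2500 + 144) = -2760 + √2644 = -2760 + 2*√661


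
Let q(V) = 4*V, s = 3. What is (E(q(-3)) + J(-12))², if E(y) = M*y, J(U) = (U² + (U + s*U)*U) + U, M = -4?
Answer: 571536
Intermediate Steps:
J(U) = U + 5*U² (J(U) = (U² + (U + 3*U)*U) + U = (U² + (4*U)*U) + U = (U² + 4*U²) + U = 5*U² + U = U + 5*U²)
E(y) = -4*y
(E(q(-3)) + J(-12))² = (-16*(-3) - 12*(1 + 5*(-12)))² = (-4*(-12) - 12*(1 - 60))² = (48 - 12*(-59))² = (48 + 708)² = 756² = 571536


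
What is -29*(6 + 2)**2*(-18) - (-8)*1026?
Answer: 41616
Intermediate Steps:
-29*(6 + 2)**2*(-18) - (-8)*1026 = -29*8**2*(-18) - 1*(-8208) = -29*64*(-18) + 8208 = -1856*(-18) + 8208 = 33408 + 8208 = 41616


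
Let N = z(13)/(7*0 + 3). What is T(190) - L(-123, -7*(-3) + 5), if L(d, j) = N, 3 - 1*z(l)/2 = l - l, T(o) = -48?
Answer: -50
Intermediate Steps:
z(l) = 6 (z(l) = 6 - 2*(l - l) = 6 - 2*0 = 6 + 0 = 6)
N = 2 (N = 6/(7*0 + 3) = 6/(0 + 3) = 6/3 = 6*(1/3) = 2)
L(d, j) = 2
T(190) - L(-123, -7*(-3) + 5) = -48 - 1*2 = -48 - 2 = -50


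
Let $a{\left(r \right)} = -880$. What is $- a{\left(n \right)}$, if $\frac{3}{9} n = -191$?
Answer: $880$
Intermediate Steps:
$n = -573$ ($n = 3 \left(-191\right) = -573$)
$- a{\left(n \right)} = \left(-1\right) \left(-880\right) = 880$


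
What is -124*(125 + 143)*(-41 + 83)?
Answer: -1395744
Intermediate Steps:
-124*(125 + 143)*(-41 + 83) = -33232*42 = -124*11256 = -1395744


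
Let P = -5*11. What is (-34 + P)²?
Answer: 7921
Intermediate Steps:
P = -55
(-34 + P)² = (-34 - 55)² = (-89)² = 7921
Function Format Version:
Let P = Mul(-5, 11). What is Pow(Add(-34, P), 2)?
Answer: 7921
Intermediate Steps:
P = -55
Pow(Add(-34, P), 2) = Pow(Add(-34, -55), 2) = Pow(-89, 2) = 7921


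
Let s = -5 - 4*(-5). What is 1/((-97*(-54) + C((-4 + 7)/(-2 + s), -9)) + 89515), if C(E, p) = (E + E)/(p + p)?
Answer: 39/3695366 ≈ 1.0554e-5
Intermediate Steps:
s = 15 (s = -5 + 20 = 15)
C(E, p) = E/p (C(E, p) = (2*E)/((2*p)) = (2*E)*(1/(2*p)) = E/p)
1/((-97*(-54) + C((-4 + 7)/(-2 + s), -9)) + 89515) = 1/((-97*(-54) + ((-4 + 7)/(-2 + 15))/(-9)) + 89515) = 1/((5238 + (3/13)*(-1/9)) + 89515) = 1/((5238 - 1/39) + 89515) = 1/(204281/39 + 89515) = 1/(3695366/39) = 39/3695366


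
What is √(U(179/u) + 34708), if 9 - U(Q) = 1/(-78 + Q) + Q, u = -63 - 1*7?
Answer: √5409717686908430/394730 ≈ 186.33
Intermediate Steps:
u = -70 (u = -63 - 7 = -70)
U(Q) = 9 - Q - 1/(-78 + Q) (U(Q) = 9 - (1/(-78 + Q) + Q) = 9 - (Q + 1/(-78 + Q)) = 9 + (-Q - 1/(-78 + Q)) = 9 - Q - 1/(-78 + Q))
√(U(179/u) + 34708) = √((-703 - (179/(-70))² + 87*(179/(-70)))/(-78 + 179/(-70)) + 34708) = √((-703 - (179*(-1/70))² + 87*(179*(-1/70)))/(-78 + 179*(-1/70)) + 34708) = √((-703 - (-179/70)² + 87*(-179/70))/(-78 - 179/70) + 34708) = √((-703 - 1*32041/4900 - 15573/70)/(-5639/70) + 34708) = √(-70*(-703 - 32041/4900 - 15573/70)/5639 + 34708) = √(-70/5639*(-4566851/4900) + 34708) = √(4566851/394730 + 34708) = √(13704855691/394730) = √5409717686908430/394730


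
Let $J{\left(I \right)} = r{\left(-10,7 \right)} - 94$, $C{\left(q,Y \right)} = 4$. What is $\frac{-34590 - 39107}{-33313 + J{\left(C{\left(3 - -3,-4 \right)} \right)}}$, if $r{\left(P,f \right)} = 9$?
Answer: $\frac{73697}{33398} \approx 2.2066$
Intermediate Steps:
$J{\left(I \right)} = -85$ ($J{\left(I \right)} = 9 - 94 = -85$)
$\frac{-34590 - 39107}{-33313 + J{\left(C{\left(3 - -3,-4 \right)} \right)}} = \frac{-34590 - 39107}{-33313 - 85} = - \frac{73697}{-33398} = \left(-73697\right) \left(- \frac{1}{33398}\right) = \frac{73697}{33398}$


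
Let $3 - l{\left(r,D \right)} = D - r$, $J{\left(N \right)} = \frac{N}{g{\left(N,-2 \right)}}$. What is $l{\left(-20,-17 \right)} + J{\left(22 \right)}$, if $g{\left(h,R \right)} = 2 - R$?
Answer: $\frac{11}{2} \approx 5.5$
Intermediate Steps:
$J{\left(N \right)} = \frac{N}{4}$ ($J{\left(N \right)} = \frac{N}{2 - -2} = \frac{N}{2 + 2} = \frac{N}{4}$)
$l{\left(r,D \right)} = 3 + r - D$ ($l{\left(r,D \right)} = 3 - \left(D - r\right) = 3 + r - D$)
$l{\left(-20,-17 \right)} + J{\left(22 \right)} = \left(3 - 20 - -17\right) + \frac{1}{4} \cdot 22 = \left(3 - 20 + 17\right) + \frac{11}{2} = 0 + \frac{11}{2} = \frac{11}{2}$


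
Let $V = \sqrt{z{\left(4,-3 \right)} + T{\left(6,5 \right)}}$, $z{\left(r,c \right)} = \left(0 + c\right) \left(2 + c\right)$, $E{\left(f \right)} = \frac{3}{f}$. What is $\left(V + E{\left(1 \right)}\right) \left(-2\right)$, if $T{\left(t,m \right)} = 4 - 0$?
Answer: $-6 - 2 \sqrt{7} \approx -11.292$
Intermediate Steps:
$T{\left(t,m \right)} = 4$ ($T{\left(t,m \right)} = 4 + 0 = 4$)
$z{\left(r,c \right)} = c \left(2 + c\right)$
$V = \sqrt{7}$ ($V = \sqrt{- 3 \left(2 - 3\right) + 4} = \sqrt{\left(-3\right) \left(-1\right) + 4} = \sqrt{3 + 4} = \sqrt{7} \approx 2.6458$)
$\left(V + E{\left(1 \right)}\right) \left(-2\right) = \left(\sqrt{7} + \frac{3}{1}\right) \left(-2\right) = \left(\sqrt{7} + 3 \cdot 1\right) \left(-2\right) = \left(\sqrt{7} + 3\right) \left(-2\right) = \left(3 + \sqrt{7}\right) \left(-2\right) = -6 - 2 \sqrt{7}$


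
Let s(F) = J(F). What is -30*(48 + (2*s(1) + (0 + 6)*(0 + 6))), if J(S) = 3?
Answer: -2700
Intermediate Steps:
s(F) = 3
-30*(48 + (2*s(1) + (0 + 6)*(0 + 6))) = -30*(48 + (2*3 + (0 + 6)*(0 + 6))) = -30*(48 + (6 + 6*6)) = -30*(48 + (6 + 36)) = -30*(48 + 42) = -30*90 = -2700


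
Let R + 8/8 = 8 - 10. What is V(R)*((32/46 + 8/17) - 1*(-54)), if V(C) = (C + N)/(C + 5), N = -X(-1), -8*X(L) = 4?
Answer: -53925/782 ≈ -68.958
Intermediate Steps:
X(L) = -½ (X(L) = -⅛*4 = -½)
N = ½ (N = -1*(-½) = ½ ≈ 0.50000)
R = -3 (R = -1 + (8 - 10) = -1 - 2 = -3)
V(C) = (½ + C)/(5 + C) (V(C) = (C + ½)/(C + 5) = (½ + C)/(5 + C))
V(R)*((32/46 + 8/17) - 1*(-54)) = ((½ - 3)/(5 - 3))*((32/46 + 8/17) - 1*(-54)) = (-5/2/2)*((32*(1/46) + 8*(1/17)) + 54) = ((½)*(-5/2))*((16/23 + 8/17) + 54) = -5*(456/391 + 54)/4 = -5/4*21570/391 = -53925/782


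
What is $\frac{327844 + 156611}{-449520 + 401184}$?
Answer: $- \frac{161485}{16112} \approx -10.023$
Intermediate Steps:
$\frac{327844 + 156611}{-449520 + 401184} = \frac{484455}{-48336} = 484455 \left(- \frac{1}{48336}\right) = - \frac{161485}{16112}$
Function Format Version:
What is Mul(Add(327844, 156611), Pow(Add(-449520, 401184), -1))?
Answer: Rational(-161485, 16112) ≈ -10.023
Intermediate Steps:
Mul(Add(327844, 156611), Pow(Add(-449520, 401184), -1)) = Mul(484455, Pow(-48336, -1)) = Mul(484455, Rational(-1, 48336)) = Rational(-161485, 16112)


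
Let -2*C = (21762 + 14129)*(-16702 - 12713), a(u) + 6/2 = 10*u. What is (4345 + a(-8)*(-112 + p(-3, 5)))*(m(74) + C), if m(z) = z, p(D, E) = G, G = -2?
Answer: 14576518136791/2 ≈ 7.2883e+12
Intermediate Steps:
p(D, E) = -2
a(u) = -3 + 10*u
C = 1055733765/2 (C = -(21762 + 14129)*(-16702 - 12713)/2 = -35891*(-29415)/2 = -½*(-1055733765) = 1055733765/2 ≈ 5.2787e+8)
(4345 + a(-8)*(-112 + p(-3, 5)))*(m(74) + C) = (4345 + (-3 + 10*(-8))*(-112 - 2))*(74 + 1055733765/2) = (4345 + (-3 - 80)*(-114))*(1055733913/2) = (4345 - 83*(-114))*(1055733913/2) = (4345 + 9462)*(1055733913/2) = 13807*(1055733913/2) = 14576518136791/2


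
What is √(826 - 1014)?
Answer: 2*I*√47 ≈ 13.711*I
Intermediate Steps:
√(826 - 1014) = √(-188) = 2*I*√47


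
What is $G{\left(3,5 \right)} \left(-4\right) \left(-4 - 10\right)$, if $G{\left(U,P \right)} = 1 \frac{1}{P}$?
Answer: $\frac{56}{5} \approx 11.2$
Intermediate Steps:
$G{\left(U,P \right)} = \frac{1}{P}$
$G{\left(3,5 \right)} \left(-4\right) \left(-4 - 10\right) = \frac{1}{5} \left(-4\right) \left(-4 - 10\right) = \frac{1}{5} \left(-4\right) \left(-14\right) = \left(- \frac{4}{5}\right) \left(-14\right) = \frac{56}{5}$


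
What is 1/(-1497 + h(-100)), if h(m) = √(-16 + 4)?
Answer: -499/747007 - 2*I*√3/2241021 ≈ -0.000668 - 1.5458e-6*I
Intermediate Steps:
h(m) = 2*I*√3 (h(m) = √(-12) = 2*I*√3)
1/(-1497 + h(-100)) = 1/(-1497 + 2*I*√3)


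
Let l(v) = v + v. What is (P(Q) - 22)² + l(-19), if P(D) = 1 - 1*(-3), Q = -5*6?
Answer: 286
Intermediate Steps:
Q = -30
l(v) = 2*v
P(D) = 4 (P(D) = 1 + 3 = 4)
(P(Q) - 22)² + l(-19) = (4 - 22)² + 2*(-19) = (-18)² - 38 = 324 - 38 = 286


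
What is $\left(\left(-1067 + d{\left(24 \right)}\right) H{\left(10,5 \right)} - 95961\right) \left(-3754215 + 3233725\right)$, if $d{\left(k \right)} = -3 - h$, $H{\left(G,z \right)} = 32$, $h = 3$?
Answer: $67818285530$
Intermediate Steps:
$d{\left(k \right)} = -6$ ($d{\left(k \right)} = -3 - 3 = -6$)
$\left(\left(-1067 + d{\left(24 \right)}\right) H{\left(10,5 \right)} - 95961\right) \left(-3754215 + 3233725\right) = \left(\left(-1067 - 6\right) 32 - 95961\right) \left(-3754215 + 3233725\right) = \left(\left(-1073\right) 32 - 95961\right) \left(-520490\right) = \left(-34336 - 95961\right) \left(-520490\right) = \left(-130297\right) \left(-520490\right) = 67818285530$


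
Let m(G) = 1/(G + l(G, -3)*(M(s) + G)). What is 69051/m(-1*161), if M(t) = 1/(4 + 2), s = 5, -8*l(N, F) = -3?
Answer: -244509591/16 ≈ -1.5282e+7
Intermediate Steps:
l(N, F) = 3/8 (l(N, F) = -1/8*(-3) = 3/8)
M(t) = 1/6
m(G) = 1/(1/16 + 11*G/8) (m(G) = 1/(G + 3*(1/6 + G)/8) = 1/(G + (1/16 + 3*G/8)) = 1/(1/16 + 11*G/8))
69051/m(-1*161) = 69051/((16/(1 + 22*(-1*161)))) = 69051/((16/(1 + 22*(-161)))) = 69051/((16/(1 - 3542))) = 69051/((16/(-3541))) = 69051/((16*(-1/3541))) = 69051/(-16/3541) = 69051*(-3541/16) = -244509591/16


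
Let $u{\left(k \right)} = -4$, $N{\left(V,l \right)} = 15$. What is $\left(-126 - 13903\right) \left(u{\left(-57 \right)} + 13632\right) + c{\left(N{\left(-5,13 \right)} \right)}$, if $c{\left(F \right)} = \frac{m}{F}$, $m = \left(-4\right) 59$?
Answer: $- \frac{2867808416}{15} \approx -1.9119 \cdot 10^{8}$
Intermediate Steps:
$m = -236$
$c{\left(F \right)} = - \frac{236}{F}$
$\left(-126 - 13903\right) \left(u{\left(-57 \right)} + 13632\right) + c{\left(N{\left(-5,13 \right)} \right)} = \left(-126 - 13903\right) \left(-4 + 13632\right) - \frac{236}{15} = \left(-14029\right) 13628 - \frac{236}{15} = -191187212 - \frac{236}{15} = - \frac{2867808416}{15}$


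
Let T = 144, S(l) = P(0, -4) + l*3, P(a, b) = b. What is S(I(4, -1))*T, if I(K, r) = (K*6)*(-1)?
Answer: -10944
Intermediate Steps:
I(K, r) = -6*K (I(K, r) = (6*K)*(-1) = -6*K)
S(l) = -4 + 3*l (S(l) = -4 + l*3 = -4 + 3*l)
S(I(4, -1))*T = (-4 + 3*(-6*4))*144 = (-4 + 3*(-24))*144 = (-4 - 72)*144 = -76*144 = -10944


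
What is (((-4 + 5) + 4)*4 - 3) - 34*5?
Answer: -153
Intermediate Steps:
(((-4 + 5) + 4)*4 - 3) - 34*5 = ((1 + 4)*4 - 3) - 170 = (5*4 - 3) - 170 = (20 - 3) - 170 = 17 - 170 = -153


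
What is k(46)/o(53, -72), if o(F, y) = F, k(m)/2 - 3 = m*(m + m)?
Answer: 8470/53 ≈ 159.81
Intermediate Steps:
k(m) = 6 + 4*m² (k(m) = 6 + 2*(m*(m + m)) = 6 + 2*(m*(2*m)) = 6 + 2*(2*m²) = 6 + 4*m²)
k(46)/o(53, -72) = (6 + 4*46²)/53 = (6 + 4*2116)*(1/53) = (6 + 8464)*(1/53) = 8470*(1/53) = 8470/53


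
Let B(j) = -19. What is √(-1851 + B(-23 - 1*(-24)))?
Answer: I*√1870 ≈ 43.243*I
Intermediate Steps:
√(-1851 + B(-23 - 1*(-24))) = √(-1851 - 19) = √(-1870) = I*√1870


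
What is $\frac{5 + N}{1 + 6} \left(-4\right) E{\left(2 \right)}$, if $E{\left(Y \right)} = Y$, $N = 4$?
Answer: $- \frac{72}{7} \approx -10.286$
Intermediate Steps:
$\frac{5 + N}{1 + 6} \left(-4\right) E{\left(2 \right)} = \frac{5 + 4}{1 + 6} \left(-4\right) 2 = \frac{9}{7} \left(-4\right) 2 = \left(- \frac{36}{7}\right) 2 = - \frac{72}{7}$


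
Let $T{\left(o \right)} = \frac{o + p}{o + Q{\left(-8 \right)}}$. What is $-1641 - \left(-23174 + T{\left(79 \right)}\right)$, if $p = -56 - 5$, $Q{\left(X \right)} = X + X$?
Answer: $\frac{150729}{7} \approx 21533.0$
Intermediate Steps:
$Q{\left(X \right)} = 2 X$
$p = -61$
$T{\left(o \right)} = \frac{-61 + o}{-16 + o}$ ($T{\left(o \right)} = \frac{o - 61}{o + 2 \left(-8\right)} = \frac{-61 + o}{o - 16} = \frac{-61 + o}{-16 + o}$)
$-1641 - \left(-23174 + T{\left(79 \right)}\right) = -1641 - \left(-23174 + \frac{-61 + 79}{-16 + 79}\right) = -1641 - \left(-23174 + \frac{1}{63} \cdot 18\right) = -1641 - \left(-23174 + \frac{2}{7}\right) = -1641 - - \frac{162216}{7} = -1641 + \frac{162216}{7} = \frac{150729}{7}$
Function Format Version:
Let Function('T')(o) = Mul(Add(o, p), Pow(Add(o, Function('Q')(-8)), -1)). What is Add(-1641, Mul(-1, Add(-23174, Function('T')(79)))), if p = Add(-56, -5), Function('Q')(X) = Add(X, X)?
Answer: Rational(150729, 7) ≈ 21533.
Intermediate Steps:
Function('Q')(X) = Mul(2, X)
p = -61
Function('T')(o) = Mul(Pow(Add(-16, o), -1), Add(-61, o)) (Function('T')(o) = Mul(Add(o, -61), Pow(Add(o, Mul(2, -8)), -1)) = Mul(Add(-61, o), Pow(Add(o, -16), -1)) = Mul(Add(-61, o), Pow(Add(-16, o), -1)) = Mul(Pow(Add(-16, o), -1), Add(-61, o)))
Add(-1641, Mul(-1, Add(-23174, Function('T')(79)))) = Add(-1641, Mul(-1, Add(-23174, Mul(Pow(Add(-16, 79), -1), Add(-61, 79))))) = Add(-1641, Mul(-1, Add(-23174, Mul(Pow(63, -1), 18)))) = Add(-1641, Mul(-1, Add(-23174, Mul(Rational(1, 63), 18)))) = Add(-1641, Mul(-1, Add(-23174, Rational(2, 7)))) = Add(-1641, Mul(-1, Rational(-162216, 7))) = Add(-1641, Rational(162216, 7)) = Rational(150729, 7)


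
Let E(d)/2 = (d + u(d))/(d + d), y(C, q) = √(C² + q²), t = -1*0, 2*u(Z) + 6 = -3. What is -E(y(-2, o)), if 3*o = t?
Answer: 5/4 ≈ 1.2500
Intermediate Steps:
u(Z) = -9/2 (u(Z) = -3 + (½)*(-3) = -3 - 3/2 = -9/2)
t = 0
o = 0 (o = (⅓)*0 = 0)
E(d) = (-9/2 + d)/d (E(d) = 2*((d - 9/2)/(d + d)) = 2*((-9/2 + d)/((2*d))) = 2*((-9/2 + d)*(1/(2*d))) = 2*((-9/2 + d)/(2*d)) = (-9/2 + d)/d)
-E(y(-2, o)) = -(-9/2 + √((-2)² + 0²))/(√((-2)² + 0²)) = -(-9/2 + √(4 + 0))/(√(4 + 0)) = -(-9/2 + √4)/(√4) = -(-9/2 + 2)/2 = -(-5)/(2*2) = -1*(-5/4) = 5/4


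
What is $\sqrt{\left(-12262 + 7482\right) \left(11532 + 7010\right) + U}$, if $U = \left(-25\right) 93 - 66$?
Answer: $i \sqrt{88633151} \approx 9414.5 i$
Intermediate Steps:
$U = -2391$ ($U = -2325 - 66 = -2391$)
$\sqrt{\left(-12262 + 7482\right) \left(11532 + 7010\right) + U} = \sqrt{\left(-12262 + 7482\right) \left(11532 + 7010\right) - 2391} = \sqrt{\left(-4780\right) 18542 - 2391} = \sqrt{-88630760 - 2391} = \sqrt{-88633151} = i \sqrt{88633151}$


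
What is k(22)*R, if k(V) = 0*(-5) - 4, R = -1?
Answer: 4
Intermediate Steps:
k(V) = -4 (k(V) = 0 - 4 = -4)
k(22)*R = -4*(-1) = 4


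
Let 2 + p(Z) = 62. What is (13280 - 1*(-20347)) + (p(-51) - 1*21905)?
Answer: 11782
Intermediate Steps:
p(Z) = 60 (p(Z) = -2 + 62 = 60)
(13280 - 1*(-20347)) + (p(-51) - 1*21905) = (13280 - 1*(-20347)) + (60 - 1*21905) = (13280 + 20347) + (60 - 21905) = 33627 - 21845 = 11782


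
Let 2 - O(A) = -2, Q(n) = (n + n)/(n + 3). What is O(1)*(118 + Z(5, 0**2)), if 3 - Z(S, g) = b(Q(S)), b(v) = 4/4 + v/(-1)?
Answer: 485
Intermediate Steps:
Q(n) = 2*n/(3 + n) (Q(n) = (2*n)/(3 + n) = 2*n/(3 + n))
O(A) = 4 (O(A) = 2 - 1*(-2) = 2 + 2 = 4)
b(v) = 1 - v (b(v) = 4*(1/4) + v*(-1) = 1 - v)
Z(S, g) = 2 + 2*S/(3 + S) (Z(S, g) = 3 - (1 - 2*S/(3 + S)) = 3 + (-1 + 2*S/(3 + S)) = 2 + 2*S/(3 + S))
O(1)*(118 + Z(5, 0**2)) = 4*(118 + 2*(3 + 2*5)/(3 + 5)) = 4*(118 + 2*(3 + 10)/8) = 4*(118 + 2*(1/8)*13) = 4*(118 + 13/4) = 4*(485/4) = 485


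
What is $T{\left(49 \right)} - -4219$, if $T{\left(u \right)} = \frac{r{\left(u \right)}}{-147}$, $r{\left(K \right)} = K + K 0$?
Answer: $\frac{12656}{3} \approx 4218.7$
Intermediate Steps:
$r{\left(K \right)} = K$ ($r{\left(K \right)} = K + 0 = K$)
$T{\left(u \right)} = - \frac{u}{147}$ ($T{\left(u \right)} = \frac{u}{-147} = u \left(- \frac{1}{147}\right) = - \frac{u}{147}$)
$T{\left(49 \right)} - -4219 = \left(- \frac{1}{147}\right) 49 - -4219 = - \frac{1}{3} + 4219 = \frac{12656}{3}$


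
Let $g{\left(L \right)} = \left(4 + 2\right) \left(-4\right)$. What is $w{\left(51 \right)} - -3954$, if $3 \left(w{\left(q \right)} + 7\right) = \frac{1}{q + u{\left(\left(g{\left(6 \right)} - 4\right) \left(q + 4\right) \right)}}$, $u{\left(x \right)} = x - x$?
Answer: $\frac{603892}{153} \approx 3947.0$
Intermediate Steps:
$g{\left(L \right)} = -24$ ($g{\left(L \right)} = 6 \left(-4\right) = -24$)
$u{\left(x \right)} = 0$
$w{\left(q \right)} = -7 + \frac{1}{3 q}$ ($w{\left(q \right)} = -7 + \frac{1}{3 \left(q + 0\right)} = -7 + \frac{1}{3 q}$)
$w{\left(51 \right)} - -3954 = \left(-7 + \frac{1}{3 \cdot 51}\right) - -3954 = \left(-7 + \frac{1}{3} \cdot \frac{1}{51}\right) + 3954 = \left(-7 + \frac{1}{153}\right) + 3954 = - \frac{1070}{153} + 3954 = \frac{603892}{153}$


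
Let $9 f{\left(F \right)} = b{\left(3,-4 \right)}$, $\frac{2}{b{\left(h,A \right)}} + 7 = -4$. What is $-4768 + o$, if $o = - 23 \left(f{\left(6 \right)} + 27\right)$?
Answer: $- \frac{533465}{99} \approx -5388.5$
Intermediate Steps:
$b{\left(h,A \right)} = - \frac{2}{11}$ ($b{\left(h,A \right)} = \frac{2}{-7 - 4} = \frac{2}{-11} = 2 \left(- \frac{1}{11}\right) = - \frac{2}{11}$)
$f{\left(F \right)} = - \frac{2}{99}$ ($f{\left(F \right)} = \frac{1}{9} \left(- \frac{2}{11}\right) = - \frac{2}{99}$)
$o = - \frac{61433}{99}$ ($o = - 23 \left(- \frac{2}{99} + 27\right) = \left(-23\right) \frac{2671}{99} = - \frac{61433}{99} \approx -620.54$)
$-4768 + o = -4768 - \frac{61433}{99} = - \frac{533465}{99}$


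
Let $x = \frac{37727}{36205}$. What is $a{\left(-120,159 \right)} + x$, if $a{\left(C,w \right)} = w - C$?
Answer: $\frac{10138922}{36205} \approx 280.04$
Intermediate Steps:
$x = \frac{37727}{36205}$ ($x = 37727 \cdot \frac{1}{36205} = \frac{37727}{36205} \approx 1.042$)
$a{\left(-120,159 \right)} + x = \left(159 - -120\right) + \frac{37727}{36205} = \left(159 + 120\right) + \frac{37727}{36205} = 279 + \frac{37727}{36205} = \frac{10138922}{36205}$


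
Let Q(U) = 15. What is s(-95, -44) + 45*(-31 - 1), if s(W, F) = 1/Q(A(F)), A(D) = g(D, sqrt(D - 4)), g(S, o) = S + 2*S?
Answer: -21599/15 ≈ -1439.9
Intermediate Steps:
g(S, o) = 3*S
A(D) = 3*D
s(W, F) = 1/15
s(-95, -44) + 45*(-31 - 1) = 1/15 + 45*(-31 - 1) = 1/15 + 45*(-32) = 1/15 - 1440 = -21599/15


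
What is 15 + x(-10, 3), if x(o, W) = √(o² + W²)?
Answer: 15 + √109 ≈ 25.440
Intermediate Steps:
x(o, W) = √(W² + o²)
15 + x(-10, 3) = 15 + √(3² + (-10)²) = 15 + √(9 + 100) = 15 + √109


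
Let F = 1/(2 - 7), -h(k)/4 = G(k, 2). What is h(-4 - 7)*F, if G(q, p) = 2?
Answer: 8/5 ≈ 1.6000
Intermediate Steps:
h(k) = -8 (h(k) = -4*2 = -8)
F = -⅕ (F = 1/(-5) = -⅕ ≈ -0.20000)
h(-4 - 7)*F = -8*(-⅕) = 8/5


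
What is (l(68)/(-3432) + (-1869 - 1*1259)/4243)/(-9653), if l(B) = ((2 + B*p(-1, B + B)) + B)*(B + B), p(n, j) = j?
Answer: 224486190/5856948097 ≈ 0.038328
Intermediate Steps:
l(B) = 2*B*(2 + B + 2*B²) (l(B) = ((2 + B*(B + B)) + B)*(B + B) = ((2 + B*(2*B)) + B)*(2*B) = ((2 + 2*B²) + B)*(2*B) = (2 + B + 2*B²)*(2*B) = 2*B*(2 + B + 2*B²))
(l(68)/(-3432) + (-1869 - 1*1259)/4243)/(-9653) = ((2*68*(2 + 68 + 2*68²))/(-3432) + (-1869 - 1*1259)/4243)/(-9653) = ((2*68*(2 + 68 + 2*4624))*(-1/3432) + (-1869 - 1259)*(1/4243))*(-1/9653) = ((2*68*(2 + 68 + 9248))*(-1/3432) - 3128*1/4243)*(-1/9653) = ((2*68*9318)*(-1/3432) - 3128/4243)*(-1/9653) = (1267248*(-1/3432) - 3128/4243)*(-1/9653) = (-52802/143 - 3128/4243)*(-1/9653) = -224486190/606749*(-1/9653) = 224486190/5856948097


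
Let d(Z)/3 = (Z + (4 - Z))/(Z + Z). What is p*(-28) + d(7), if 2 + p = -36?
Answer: 7454/7 ≈ 1064.9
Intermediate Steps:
p = -38 (p = -2 - 36 = -38)
d(Z) = 6/Z (d(Z) = 3*((Z + (4 - Z))/(Z + Z)) = 3*(4/((2*Z))) = 3*(4*(1/(2*Z))) = 3*(2/Z) = 6/Z)
p*(-28) + d(7) = -38*(-28) + 6/7 = 1064 + 6*(⅐) = 1064 + 6/7 = 7454/7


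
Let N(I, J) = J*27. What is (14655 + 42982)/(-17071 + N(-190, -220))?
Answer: -57637/23011 ≈ -2.5048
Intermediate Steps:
N(I, J) = 27*J
(14655 + 42982)/(-17071 + N(-190, -220)) = (14655 + 42982)/(-17071 + 27*(-220)) = 57637/(-17071 - 5940) = 57637/(-23011) = 57637*(-1/23011) = -57637/23011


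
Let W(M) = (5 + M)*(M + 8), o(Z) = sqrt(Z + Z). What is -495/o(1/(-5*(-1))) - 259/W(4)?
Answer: -259/108 - 495*sqrt(10)/2 ≈ -785.06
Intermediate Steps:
o(Z) = sqrt(2)*sqrt(Z) (o(Z) = sqrt(2*Z) = sqrt(2)*sqrt(Z))
W(M) = (5 + M)*(8 + M)
-495/o(1/(-5*(-1))) - 259/W(4) = -495*sqrt(10)/2 - 259/(40 + 4**2 + 13*4) = -495*sqrt(10)/2 - 259/(40 + 16 + 52) = -495*sqrt(10)/2 - 259/108 = -259/108 - 495*sqrt(10)/2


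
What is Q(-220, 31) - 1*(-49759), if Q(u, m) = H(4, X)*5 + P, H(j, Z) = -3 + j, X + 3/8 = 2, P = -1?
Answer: 49763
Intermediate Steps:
X = 13/8 (X = -3/8 + 2 = 13/8 ≈ 1.6250)
Q(u, m) = 4 (Q(u, m) = (-3 + 4)*5 - 1 = 1*5 - 1 = 5 - 1 = 4)
Q(-220, 31) - 1*(-49759) = 4 - 1*(-49759) = 4 + 49759 = 49763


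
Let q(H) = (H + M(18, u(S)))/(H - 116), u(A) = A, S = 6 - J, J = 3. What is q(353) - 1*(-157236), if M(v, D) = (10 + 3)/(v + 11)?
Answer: 1080693278/6873 ≈ 1.5724e+5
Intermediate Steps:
S = 3 (S = 6 - 1*3 = 6 - 3 = 3)
M(v, D) = 13/(11 + v)
q(H) = (13/29 + H)/(-116 + H) (q(H) = (H + 13/(11 + 18))/(H - 116) = (H + 13/29)/(-116 + H) = (13/29 + H)/(-116 + H))
q(353) - 1*(-157236) = (13/29 + 353)/(-116 + 353) - 1*(-157236) = (10250/29)/237 + 157236 = (1/237)*(10250/29) + 157236 = 10250/6873 + 157236 = 1080693278/6873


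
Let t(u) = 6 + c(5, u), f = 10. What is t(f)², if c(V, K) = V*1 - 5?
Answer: 36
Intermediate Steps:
c(V, K) = -5 + V (c(V, K) = V - 5 = -5 + V)
t(u) = 6 (t(u) = 6 + (-5 + 5) = 6 + 0 = 6)
t(f)² = 6² = 36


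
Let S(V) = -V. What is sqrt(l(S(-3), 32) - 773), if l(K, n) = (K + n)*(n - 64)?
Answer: I*sqrt(1893) ≈ 43.509*I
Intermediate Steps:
l(K, n) = (-64 + n)*(K + n) (l(K, n) = (K + n)*(-64 + n) = (-64 + n)*(K + n))
sqrt(l(S(-3), 32) - 773) = sqrt((32**2 - (-64)*(-3) - 64*32 - 1*(-3)*32) - 773) = sqrt((1024 - 64*3 - 2048 + 3*32) - 773) = sqrt((1024 - 192 - 2048 + 96) - 773) = sqrt(-1120 - 773) = sqrt(-1893) = I*sqrt(1893)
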